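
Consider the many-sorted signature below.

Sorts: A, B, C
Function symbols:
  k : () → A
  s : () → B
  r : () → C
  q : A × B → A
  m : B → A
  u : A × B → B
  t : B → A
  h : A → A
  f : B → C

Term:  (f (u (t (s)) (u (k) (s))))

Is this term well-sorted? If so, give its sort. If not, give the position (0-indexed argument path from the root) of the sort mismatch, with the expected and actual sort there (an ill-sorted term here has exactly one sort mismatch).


well-sorted; sort = C

      (s) : B
    (t (s)) : A
      (k) : A
      (s) : B
    (u (k) (s)) : B
  (u (t (s)) (u (k) (s))) : B
(f (u (t (s)) (u (k) (s)))) : C


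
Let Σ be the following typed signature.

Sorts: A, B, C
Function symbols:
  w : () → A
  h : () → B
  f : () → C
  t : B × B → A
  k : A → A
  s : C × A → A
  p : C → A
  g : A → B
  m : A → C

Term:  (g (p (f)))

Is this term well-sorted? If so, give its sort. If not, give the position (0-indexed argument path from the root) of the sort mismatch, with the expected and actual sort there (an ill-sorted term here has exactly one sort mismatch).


well-sorted; sort = B

    (f) : C
  (p (f)) : A
(g (p (f))) : B


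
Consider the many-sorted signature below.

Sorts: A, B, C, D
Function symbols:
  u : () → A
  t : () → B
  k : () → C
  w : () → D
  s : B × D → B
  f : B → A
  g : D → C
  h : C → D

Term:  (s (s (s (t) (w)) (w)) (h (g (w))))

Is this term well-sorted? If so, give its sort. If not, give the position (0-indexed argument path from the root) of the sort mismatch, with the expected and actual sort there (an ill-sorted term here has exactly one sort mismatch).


      (t) : B
      (w) : D
    (s (t) (w)) : B
    (w) : D
  (s (s (t) (w)) (w)) : B
      (w) : D
    (g (w)) : C
  (h (g (w))) : D
(s (s (s (t) (w)) (w)) (h (g (w)))) : B

well-sorted; sort = B


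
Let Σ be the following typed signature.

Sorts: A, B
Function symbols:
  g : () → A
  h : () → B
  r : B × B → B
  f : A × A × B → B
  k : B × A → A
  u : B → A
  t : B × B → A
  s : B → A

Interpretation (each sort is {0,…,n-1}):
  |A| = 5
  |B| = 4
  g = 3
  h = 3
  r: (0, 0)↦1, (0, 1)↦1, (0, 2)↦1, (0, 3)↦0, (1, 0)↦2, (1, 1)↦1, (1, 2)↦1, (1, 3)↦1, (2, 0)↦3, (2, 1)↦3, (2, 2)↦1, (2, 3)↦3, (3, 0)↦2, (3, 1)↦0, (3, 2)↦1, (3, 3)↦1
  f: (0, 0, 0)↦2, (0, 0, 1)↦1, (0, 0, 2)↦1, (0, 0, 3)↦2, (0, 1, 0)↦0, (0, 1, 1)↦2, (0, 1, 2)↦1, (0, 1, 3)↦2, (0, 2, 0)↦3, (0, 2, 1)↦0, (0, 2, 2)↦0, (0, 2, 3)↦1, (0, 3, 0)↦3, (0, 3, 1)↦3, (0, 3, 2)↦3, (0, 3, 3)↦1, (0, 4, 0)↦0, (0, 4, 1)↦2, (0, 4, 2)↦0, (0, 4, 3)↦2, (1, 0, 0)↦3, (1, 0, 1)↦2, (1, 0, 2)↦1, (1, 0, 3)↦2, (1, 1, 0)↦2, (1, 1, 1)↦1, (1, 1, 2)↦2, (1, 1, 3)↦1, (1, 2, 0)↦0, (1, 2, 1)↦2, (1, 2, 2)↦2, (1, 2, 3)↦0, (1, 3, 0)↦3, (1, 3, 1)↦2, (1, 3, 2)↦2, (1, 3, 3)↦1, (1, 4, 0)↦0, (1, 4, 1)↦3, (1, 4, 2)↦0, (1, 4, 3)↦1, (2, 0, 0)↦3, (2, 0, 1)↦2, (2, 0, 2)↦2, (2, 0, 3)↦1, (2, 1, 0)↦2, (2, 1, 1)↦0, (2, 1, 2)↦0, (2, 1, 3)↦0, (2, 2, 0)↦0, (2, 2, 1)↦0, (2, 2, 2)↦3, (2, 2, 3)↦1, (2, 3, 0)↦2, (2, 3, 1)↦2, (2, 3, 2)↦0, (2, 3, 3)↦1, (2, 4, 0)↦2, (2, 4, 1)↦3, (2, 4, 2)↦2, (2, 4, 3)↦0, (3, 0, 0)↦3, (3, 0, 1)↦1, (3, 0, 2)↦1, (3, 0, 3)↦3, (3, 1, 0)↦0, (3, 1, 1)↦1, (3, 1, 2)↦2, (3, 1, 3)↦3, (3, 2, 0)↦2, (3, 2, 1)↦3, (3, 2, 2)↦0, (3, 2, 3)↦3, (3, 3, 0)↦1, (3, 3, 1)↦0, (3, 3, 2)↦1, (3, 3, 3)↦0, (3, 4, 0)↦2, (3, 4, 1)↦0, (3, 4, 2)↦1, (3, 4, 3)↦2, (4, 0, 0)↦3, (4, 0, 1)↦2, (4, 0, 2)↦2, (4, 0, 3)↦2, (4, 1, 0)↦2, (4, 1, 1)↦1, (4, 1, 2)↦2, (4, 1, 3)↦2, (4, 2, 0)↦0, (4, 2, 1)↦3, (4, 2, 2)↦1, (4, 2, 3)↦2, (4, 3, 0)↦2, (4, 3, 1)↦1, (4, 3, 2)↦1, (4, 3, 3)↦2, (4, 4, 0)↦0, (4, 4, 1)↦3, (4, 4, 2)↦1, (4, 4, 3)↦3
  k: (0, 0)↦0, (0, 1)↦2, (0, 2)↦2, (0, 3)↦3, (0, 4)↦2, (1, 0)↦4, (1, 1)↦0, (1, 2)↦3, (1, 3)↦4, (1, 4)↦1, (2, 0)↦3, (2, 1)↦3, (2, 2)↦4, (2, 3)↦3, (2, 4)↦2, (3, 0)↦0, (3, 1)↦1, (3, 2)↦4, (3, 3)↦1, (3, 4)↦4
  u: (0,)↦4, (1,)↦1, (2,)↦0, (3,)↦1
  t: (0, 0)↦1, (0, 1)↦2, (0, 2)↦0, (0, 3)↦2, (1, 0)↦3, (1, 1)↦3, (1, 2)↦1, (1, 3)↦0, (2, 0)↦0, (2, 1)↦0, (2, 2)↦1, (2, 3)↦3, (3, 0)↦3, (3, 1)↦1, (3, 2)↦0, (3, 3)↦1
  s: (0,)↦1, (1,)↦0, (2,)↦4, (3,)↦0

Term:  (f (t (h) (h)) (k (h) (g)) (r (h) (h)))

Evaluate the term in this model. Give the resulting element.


value = 1

  h = 3
  h = 3
  (t (h) (h)) = t(3, 3) = 1
  h = 3
  g = 3
  (k (h) (g)) = k(3, 3) = 1
  h = 3
  h = 3
  (r (h) (h)) = r(3, 3) = 1
  (f (t (h) (h)) (k (h) (g)) (r (h) (h))) = f(1, 1, 1) = 1


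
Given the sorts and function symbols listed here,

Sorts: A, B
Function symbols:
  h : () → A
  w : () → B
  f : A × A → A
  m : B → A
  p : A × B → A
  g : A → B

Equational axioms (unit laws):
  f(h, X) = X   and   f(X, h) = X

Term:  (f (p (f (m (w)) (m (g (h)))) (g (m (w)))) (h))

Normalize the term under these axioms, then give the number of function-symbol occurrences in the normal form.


size = 10

1. (f (p (f (m (w)) (m (g (h)))) (g (m (w)))) (h))  →  (p (f (m (w)) (m (g (h)))) (g (m (w))))
normal form: (p (f (m (w)) (m (g (h)))) (g (m (w))))


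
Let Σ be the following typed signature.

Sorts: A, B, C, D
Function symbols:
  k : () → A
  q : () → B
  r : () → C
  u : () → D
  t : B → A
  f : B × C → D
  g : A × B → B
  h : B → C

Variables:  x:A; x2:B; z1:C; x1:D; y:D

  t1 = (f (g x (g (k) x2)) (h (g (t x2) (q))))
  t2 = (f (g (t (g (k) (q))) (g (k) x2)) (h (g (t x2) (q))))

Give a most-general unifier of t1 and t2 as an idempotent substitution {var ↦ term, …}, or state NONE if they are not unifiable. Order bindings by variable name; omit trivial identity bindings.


{x ↦ (t (g (k) (q)))}


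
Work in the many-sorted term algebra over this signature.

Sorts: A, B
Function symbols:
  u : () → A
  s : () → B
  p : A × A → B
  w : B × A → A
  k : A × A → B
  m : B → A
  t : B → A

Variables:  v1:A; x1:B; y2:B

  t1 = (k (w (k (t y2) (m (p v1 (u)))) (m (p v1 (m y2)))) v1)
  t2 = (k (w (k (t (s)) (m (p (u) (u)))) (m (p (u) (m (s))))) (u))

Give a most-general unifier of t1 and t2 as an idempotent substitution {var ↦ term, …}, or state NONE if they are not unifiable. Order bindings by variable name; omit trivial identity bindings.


{v1 ↦ (u), y2 ↦ (s)}


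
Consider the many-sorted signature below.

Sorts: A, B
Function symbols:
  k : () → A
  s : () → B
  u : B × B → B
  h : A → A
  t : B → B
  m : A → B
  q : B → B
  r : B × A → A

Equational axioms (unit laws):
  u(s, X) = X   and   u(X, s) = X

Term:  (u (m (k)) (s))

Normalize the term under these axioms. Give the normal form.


1. (u (m (k)) (s))  →  (m (k))

normal form = (m (k))


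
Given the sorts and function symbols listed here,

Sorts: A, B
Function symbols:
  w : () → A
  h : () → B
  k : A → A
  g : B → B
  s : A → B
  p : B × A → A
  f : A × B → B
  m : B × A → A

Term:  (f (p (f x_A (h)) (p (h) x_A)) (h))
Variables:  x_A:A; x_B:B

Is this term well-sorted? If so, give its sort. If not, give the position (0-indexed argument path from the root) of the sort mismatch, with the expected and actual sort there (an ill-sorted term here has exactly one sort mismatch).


well-sorted; sort = B

      x_A : A
      (h) : B
    (f x_A (h)) : B
      (h) : B
      x_A : A
    (p (h) x_A) : A
  (p (f x_A (h)) (p (h) x_A)) : A
  (h) : B
(f (p (f x_A (h)) (p (h) x_A)) (h)) : B


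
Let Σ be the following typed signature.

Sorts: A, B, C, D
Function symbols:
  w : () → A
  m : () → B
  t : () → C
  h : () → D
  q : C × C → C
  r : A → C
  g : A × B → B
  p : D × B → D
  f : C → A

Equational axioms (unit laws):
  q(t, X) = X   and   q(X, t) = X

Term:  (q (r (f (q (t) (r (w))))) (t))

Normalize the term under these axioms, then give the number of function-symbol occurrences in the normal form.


1. (q (r (f (q (t) (r (w))))) (t))  →  (r (f (q (t) (r (w)))))
2. (r (f (q (t) (r (w)))))  →  (r (f (r (w))))
normal form: (r (f (r (w))))

size = 4


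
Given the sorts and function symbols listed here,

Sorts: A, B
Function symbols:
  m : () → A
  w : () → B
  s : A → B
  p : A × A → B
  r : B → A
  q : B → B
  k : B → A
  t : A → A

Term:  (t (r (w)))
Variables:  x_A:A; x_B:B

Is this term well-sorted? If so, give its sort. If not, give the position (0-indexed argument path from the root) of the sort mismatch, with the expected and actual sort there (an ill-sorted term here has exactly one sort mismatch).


well-sorted; sort = A

    (w) : B
  (r (w)) : A
(t (r (w))) : A


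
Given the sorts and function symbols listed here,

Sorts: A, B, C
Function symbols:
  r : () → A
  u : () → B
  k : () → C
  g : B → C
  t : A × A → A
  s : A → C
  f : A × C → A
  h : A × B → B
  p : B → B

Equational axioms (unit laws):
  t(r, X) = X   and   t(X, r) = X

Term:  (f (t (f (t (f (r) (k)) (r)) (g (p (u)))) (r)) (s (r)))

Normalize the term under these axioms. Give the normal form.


normal form = (f (f (f (r) (k)) (g (p (u)))) (s (r)))

1. (f (t (f (t (f (r) (k)) (r)) (g (p (u)))) (r)) (s (r)))  →  (f (f (t (f (r) (k)) (r)) (g (p (u)))) (s (r)))
2. (f (f (t (f (r) (k)) (r)) (g (p (u)))) (s (r)))  →  (f (f (f (r) (k)) (g (p (u)))) (s (r)))


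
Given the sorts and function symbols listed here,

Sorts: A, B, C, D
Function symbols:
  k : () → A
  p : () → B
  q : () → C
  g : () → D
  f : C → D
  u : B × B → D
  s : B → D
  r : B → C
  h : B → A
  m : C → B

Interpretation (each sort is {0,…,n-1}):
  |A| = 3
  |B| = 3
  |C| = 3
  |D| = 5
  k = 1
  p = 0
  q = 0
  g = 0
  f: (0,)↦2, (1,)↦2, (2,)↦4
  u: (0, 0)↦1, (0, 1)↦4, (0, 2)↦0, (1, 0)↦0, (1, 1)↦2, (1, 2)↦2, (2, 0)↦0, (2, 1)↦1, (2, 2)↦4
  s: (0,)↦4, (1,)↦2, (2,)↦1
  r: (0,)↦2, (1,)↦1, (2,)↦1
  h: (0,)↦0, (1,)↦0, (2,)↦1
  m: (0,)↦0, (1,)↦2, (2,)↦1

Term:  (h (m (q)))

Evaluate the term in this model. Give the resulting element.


value = 0

  q = 0
  (m (q)) = m(0,) = 0
  (h (m (q))) = h(0,) = 0


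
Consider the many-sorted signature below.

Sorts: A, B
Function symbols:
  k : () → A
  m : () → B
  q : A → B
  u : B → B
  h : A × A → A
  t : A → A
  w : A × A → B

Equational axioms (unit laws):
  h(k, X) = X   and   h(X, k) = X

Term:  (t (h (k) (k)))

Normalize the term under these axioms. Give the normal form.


normal form = (t (k))

1. (t (h (k) (k)))  →  (t (k))


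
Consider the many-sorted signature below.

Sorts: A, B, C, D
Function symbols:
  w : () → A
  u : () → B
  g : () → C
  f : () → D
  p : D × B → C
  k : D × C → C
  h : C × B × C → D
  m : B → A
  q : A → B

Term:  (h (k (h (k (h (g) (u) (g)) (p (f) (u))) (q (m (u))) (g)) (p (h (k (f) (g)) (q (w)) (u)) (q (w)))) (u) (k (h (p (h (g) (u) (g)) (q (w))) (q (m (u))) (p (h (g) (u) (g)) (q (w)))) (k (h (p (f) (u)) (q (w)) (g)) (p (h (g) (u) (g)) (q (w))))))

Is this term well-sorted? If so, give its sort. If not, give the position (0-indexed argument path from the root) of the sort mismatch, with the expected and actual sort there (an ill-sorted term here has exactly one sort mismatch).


          (g) : C
          (u) : B
          (g) : C
        (h (g) (u) (g)) : D
          (f) : D
          (u) : B
        (p (f) (u)) : C
      (k (h (g) (u) (g)) (p (f) (u))) : C
          (u) : B
        (m (u)) : A
      (q (m (u))) : B
      (g) : C
    (h (k (h (g) (u) (g)) (p (f) (u))) (q (m (u))) (g)) : D
          (f) : D
          (g) : C
        (k (f) (g)) : C
          (w) : A
        (q (w)) : B
        (u) : B
      (h (k (f) (g)) (q (w)) (u)) : ✗ arg 2 at [0, 1, 0, 2] has sort B, expected C
        (w) : A
      (q (w)) : B
  (u) : B
          (g) : C
          (u) : B
          (g) : C
        (h (g) (u) (g)) : D
          (w) : A
        (q (w)) : B
      (p (h (g) (u) (g)) (q (w))) : C
          (u) : B
        (m (u)) : A
      (q (m (u))) : B
          (g) : C
          (u) : B
          (g) : C
        (h (g) (u) (g)) : D
          (w) : A
        (q (w)) : B
      (p (h (g) (u) (g)) (q (w))) : C
    (h (p (h (g) (u) (g)) (q (w))) (q (m (u))) (p (h (g) (u) (g)) (q (w)))) : D
          (f) : D
          (u) : B
        (p (f) (u)) : C
          (w) : A
        (q (w)) : B
        (g) : C
      (h (p (f) (u)) (q (w)) (g)) : D
          (g) : C
          (u) : B
          (g) : C
        (h (g) (u) (g)) : D
          (w) : A
        (q (w)) : B
      (p (h (g) (u) (g)) (q (w))) : C
    (k (h (p (f) (u)) (q (w)) (g)) (p (h (g) (u) (g)) (q (w)))) : C
  (k (h (p (h (g) (u) (g)) (q (w))) (q (m (u))) (p (h (g) (u) (g)) (q (w)))) (k (h (p (f) (u)) (q (w)) (g)) (p (h (g) (u) (g)) (q (w))))) : C

ill-sorted at position [0, 1, 0, 2]: expected C, got B


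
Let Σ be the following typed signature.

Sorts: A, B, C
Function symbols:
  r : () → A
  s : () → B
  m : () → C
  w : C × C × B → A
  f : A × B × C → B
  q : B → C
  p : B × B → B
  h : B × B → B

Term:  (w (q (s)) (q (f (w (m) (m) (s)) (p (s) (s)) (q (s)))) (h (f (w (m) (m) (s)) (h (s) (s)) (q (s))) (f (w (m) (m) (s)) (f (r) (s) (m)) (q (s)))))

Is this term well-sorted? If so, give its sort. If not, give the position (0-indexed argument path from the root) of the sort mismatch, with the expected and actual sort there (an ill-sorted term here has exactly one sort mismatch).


well-sorted; sort = A

    (s) : B
  (q (s)) : C
        (m) : C
        (m) : C
        (s) : B
      (w (m) (m) (s)) : A
        (s) : B
        (s) : B
      (p (s) (s)) : B
        (s) : B
      (q (s)) : C
    (f (w (m) (m) (s)) (p (s) (s)) (q (s))) : B
  (q (f (w (m) (m) (s)) (p (s) (s)) (q (s)))) : C
        (m) : C
        (m) : C
        (s) : B
      (w (m) (m) (s)) : A
        (s) : B
        (s) : B
      (h (s) (s)) : B
        (s) : B
      (q (s)) : C
    (f (w (m) (m) (s)) (h (s) (s)) (q (s))) : B
        (m) : C
        (m) : C
        (s) : B
      (w (m) (m) (s)) : A
        (r) : A
        (s) : B
        (m) : C
      (f (r) (s) (m)) : B
        (s) : B
      (q (s)) : C
    (f (w (m) (m) (s)) (f (r) (s) (m)) (q (s))) : B
  (h (f (w (m) (m) (s)) (h (s) (s)) (q (s))) (f (w (m) (m) (s)) (f (r) (s) (m)) (q (s)))) : B
(w (q (s)) (q (f (w (m) (m) (s)) (p (s) (s)) (q (s)))) (h (f (w (m) (m) (s)) (h (s) (s)) (q (s))) (f (w (m) (m) (s)) (f (r) (s) (m)) (q (s))))) : A


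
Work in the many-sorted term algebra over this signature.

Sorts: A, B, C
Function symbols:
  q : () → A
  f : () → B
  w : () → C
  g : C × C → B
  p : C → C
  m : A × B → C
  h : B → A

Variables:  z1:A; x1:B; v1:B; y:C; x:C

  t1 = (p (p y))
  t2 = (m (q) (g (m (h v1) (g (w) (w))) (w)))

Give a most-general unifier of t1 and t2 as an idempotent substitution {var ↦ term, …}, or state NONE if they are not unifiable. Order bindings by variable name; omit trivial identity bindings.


NONE (not unifiable)

head clash or occurs-check failure — not unifiable


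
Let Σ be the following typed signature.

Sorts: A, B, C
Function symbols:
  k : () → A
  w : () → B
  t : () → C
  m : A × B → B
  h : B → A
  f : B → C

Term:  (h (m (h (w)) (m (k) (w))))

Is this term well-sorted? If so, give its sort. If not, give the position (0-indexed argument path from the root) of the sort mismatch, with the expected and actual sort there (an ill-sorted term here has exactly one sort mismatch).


well-sorted; sort = A

      (w) : B
    (h (w)) : A
      (k) : A
      (w) : B
    (m (k) (w)) : B
  (m (h (w)) (m (k) (w))) : B
(h (m (h (w)) (m (k) (w)))) : A


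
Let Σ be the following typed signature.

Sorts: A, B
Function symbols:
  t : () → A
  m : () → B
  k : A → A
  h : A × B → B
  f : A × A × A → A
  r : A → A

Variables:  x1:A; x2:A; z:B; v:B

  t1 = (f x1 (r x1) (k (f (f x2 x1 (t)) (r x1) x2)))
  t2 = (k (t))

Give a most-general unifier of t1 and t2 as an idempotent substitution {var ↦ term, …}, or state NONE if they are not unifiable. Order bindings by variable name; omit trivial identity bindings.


head clash or occurs-check failure — not unifiable

NONE (not unifiable)


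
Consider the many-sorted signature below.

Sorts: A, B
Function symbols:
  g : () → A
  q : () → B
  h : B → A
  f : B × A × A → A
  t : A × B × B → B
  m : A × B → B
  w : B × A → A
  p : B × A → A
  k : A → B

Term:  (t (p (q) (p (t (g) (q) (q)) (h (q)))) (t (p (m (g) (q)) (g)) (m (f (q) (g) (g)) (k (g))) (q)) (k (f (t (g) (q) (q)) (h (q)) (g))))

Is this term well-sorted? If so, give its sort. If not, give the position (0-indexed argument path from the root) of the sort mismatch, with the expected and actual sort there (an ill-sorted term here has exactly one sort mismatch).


    (q) : B
        (g) : A
        (q) : B
        (q) : B
      (t (g) (q) (q)) : B
        (q) : B
      (h (q)) : A
    (p (t (g) (q) (q)) (h (q))) : A
  (p (q) (p (t (g) (q) (q)) (h (q)))) : A
        (g) : A
        (q) : B
      (m (g) (q)) : B
      (g) : A
    (p (m (g) (q)) (g)) : A
        (q) : B
        (g) : A
        (g) : A
      (f (q) (g) (g)) : A
        (g) : A
      (k (g)) : B
    (m (f (q) (g) (g)) (k (g))) : B
    (q) : B
  (t (p (m (g) (q)) (g)) (m (f (q) (g) (g)) (k (g))) (q)) : B
        (g) : A
        (q) : B
        (q) : B
      (t (g) (q) (q)) : B
        (q) : B
      (h (q)) : A
      (g) : A
    (f (t (g) (q) (q)) (h (q)) (g)) : A
  (k (f (t (g) (q) (q)) (h (q)) (g))) : B
(t (p (q) (p (t (g) (q) (q)) (h (q)))) (t (p (m (g) (q)) (g)) (m (f (q) (g) (g)) (k (g))) (q)) (k (f (t (g) (q) (q)) (h (q)) (g)))) : B

well-sorted; sort = B


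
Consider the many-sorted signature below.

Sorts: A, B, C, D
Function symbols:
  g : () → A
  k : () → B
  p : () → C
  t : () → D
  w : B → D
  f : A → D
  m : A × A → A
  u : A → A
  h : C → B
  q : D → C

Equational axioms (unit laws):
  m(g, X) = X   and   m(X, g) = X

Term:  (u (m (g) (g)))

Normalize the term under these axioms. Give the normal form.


1. (u (m (g) (g)))  →  (u (g))

normal form = (u (g))


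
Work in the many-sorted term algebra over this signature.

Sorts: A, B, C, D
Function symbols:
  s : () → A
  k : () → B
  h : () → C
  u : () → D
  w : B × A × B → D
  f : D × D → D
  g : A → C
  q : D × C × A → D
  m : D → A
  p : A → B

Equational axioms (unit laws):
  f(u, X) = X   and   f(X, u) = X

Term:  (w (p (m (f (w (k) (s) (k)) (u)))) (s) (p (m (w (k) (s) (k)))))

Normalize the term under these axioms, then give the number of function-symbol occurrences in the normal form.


1. (w (p (m (f (w (k) (s) (k)) (u)))) (s) (p (m (w (k) (s) (k)))))  →  (w (p (m (w (k) (s) (k)))) (s) (p (m (w (k) (s) (k)))))
normal form: (w (p (m (w (k) (s) (k)))) (s) (p (m (w (k) (s) (k)))))

size = 14


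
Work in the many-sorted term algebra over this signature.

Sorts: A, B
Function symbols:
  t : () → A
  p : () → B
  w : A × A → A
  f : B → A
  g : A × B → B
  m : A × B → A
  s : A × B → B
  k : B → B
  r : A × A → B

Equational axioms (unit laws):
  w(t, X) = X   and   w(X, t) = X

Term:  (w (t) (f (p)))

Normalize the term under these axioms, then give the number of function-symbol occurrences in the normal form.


1. (w (t) (f (p)))  →  (f (p))
normal form: (f (p))

size = 2


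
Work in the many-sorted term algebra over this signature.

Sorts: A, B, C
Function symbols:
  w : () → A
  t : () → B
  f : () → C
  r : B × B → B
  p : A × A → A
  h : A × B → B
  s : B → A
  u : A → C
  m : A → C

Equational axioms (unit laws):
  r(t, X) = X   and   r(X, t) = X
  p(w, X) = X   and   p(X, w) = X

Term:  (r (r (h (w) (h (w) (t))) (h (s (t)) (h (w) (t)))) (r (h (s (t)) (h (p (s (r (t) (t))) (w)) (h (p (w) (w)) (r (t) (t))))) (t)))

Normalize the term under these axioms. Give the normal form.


normal form = (r (r (h (w) (h (w) (t))) (h (s (t)) (h (w) (t)))) (h (s (t)) (h (s (t)) (h (w) (t)))))

1. (r (r (h (w) (h (w) (t))) (h (s (t)) (h (w) (t)))) (r (h (s (t)) (h (p (s (r (t) (t))) (w)) (h (p (w) (w)) (r (t) (t))))) (t)))  →  (r (r (h (w) (h (w) (t))) (h (s (t)) (h (w) (t)))) (h (s (t)) (h (p (s (r (t) (t))) (w)) (h (p (w) (w)) (r (t) (t))))))
2. (r (r (h (w) (h (w) (t))) (h (s (t)) (h (w) (t)))) (h (s (t)) (h (p (s (r (t) (t))) (w)) (h (p (w) (w)) (r (t) (t))))))  →  (r (r (h (w) (h (w) (t))) (h (s (t)) (h (w) (t)))) (h (s (t)) (h (s (r (t) (t))) (h (p (w) (w)) (r (t) (t))))))
3. (r (r (h (w) (h (w) (t))) (h (s (t)) (h (w) (t)))) (h (s (t)) (h (s (r (t) (t))) (h (p (w) (w)) (r (t) (t))))))  →  (r (r (h (w) (h (w) (t))) (h (s (t)) (h (w) (t)))) (h (s (t)) (h (s (t)) (h (p (w) (w)) (r (t) (t))))))
4. (r (r (h (w) (h (w) (t))) (h (s (t)) (h (w) (t)))) (h (s (t)) (h (s (t)) (h (p (w) (w)) (r (t) (t))))))  →  (r (r (h (w) (h (w) (t))) (h (s (t)) (h (w) (t)))) (h (s (t)) (h (s (t)) (h (w) (r (t) (t))))))
5. (r (r (h (w) (h (w) (t))) (h (s (t)) (h (w) (t)))) (h (s (t)) (h (s (t)) (h (w) (r (t) (t))))))  →  (r (r (h (w) (h (w) (t))) (h (s (t)) (h (w) (t)))) (h (s (t)) (h (s (t)) (h (w) (t)))))


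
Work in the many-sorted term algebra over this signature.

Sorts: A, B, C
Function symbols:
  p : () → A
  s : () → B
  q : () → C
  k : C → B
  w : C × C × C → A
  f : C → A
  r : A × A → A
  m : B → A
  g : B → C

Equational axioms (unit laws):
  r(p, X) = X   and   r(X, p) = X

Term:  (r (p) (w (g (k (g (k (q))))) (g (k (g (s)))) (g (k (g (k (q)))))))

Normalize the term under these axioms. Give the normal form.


normal form = (w (g (k (g (k (q))))) (g (k (g (s)))) (g (k (g (k (q))))))

1. (r (p) (w (g (k (g (k (q))))) (g (k (g (s)))) (g (k (g (k (q)))))))  →  (w (g (k (g (k (q))))) (g (k (g (s)))) (g (k (g (k (q))))))


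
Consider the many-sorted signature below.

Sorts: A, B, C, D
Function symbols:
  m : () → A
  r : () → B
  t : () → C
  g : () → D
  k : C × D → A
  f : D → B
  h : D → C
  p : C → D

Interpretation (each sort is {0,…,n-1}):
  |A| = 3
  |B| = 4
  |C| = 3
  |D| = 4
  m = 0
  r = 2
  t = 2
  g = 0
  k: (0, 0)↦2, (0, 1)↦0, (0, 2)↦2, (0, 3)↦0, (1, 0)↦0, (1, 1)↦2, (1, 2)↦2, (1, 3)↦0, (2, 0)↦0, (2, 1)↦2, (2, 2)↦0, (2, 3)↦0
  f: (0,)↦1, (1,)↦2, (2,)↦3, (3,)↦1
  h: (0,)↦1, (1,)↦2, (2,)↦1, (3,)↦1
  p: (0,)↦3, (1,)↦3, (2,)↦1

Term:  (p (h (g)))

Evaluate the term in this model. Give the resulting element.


value = 3

  g = 0
  (h (g)) = h(0,) = 1
  (p (h (g))) = p(1,) = 3


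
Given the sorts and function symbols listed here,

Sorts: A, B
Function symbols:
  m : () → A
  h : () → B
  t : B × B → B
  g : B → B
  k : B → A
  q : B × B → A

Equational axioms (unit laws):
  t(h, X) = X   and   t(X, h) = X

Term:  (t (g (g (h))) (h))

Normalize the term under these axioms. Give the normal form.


normal form = (g (g (h)))

1. (t (g (g (h))) (h))  →  (g (g (h)))


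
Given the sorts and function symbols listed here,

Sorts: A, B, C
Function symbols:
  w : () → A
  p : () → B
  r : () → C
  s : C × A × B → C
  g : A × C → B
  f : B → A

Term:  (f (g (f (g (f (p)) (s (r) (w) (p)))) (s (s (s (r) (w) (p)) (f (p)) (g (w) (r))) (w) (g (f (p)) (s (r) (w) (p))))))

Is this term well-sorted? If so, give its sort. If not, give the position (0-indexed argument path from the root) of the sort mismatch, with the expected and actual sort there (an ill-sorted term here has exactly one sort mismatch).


well-sorted; sort = A

          (p) : B
        (f (p)) : A
          (r) : C
          (w) : A
          (p) : B
        (s (r) (w) (p)) : C
      (g (f (p)) (s (r) (w) (p))) : B
    (f (g (f (p)) (s (r) (w) (p)))) : A
          (r) : C
          (w) : A
          (p) : B
        (s (r) (w) (p)) : C
          (p) : B
        (f (p)) : A
          (w) : A
          (r) : C
        (g (w) (r)) : B
      (s (s (r) (w) (p)) (f (p)) (g (w) (r))) : C
      (w) : A
          (p) : B
        (f (p)) : A
          (r) : C
          (w) : A
          (p) : B
        (s (r) (w) (p)) : C
      (g (f (p)) (s (r) (w) (p))) : B
    (s (s (s (r) (w) (p)) (f (p)) (g (w) (r))) (w) (g (f (p)) (s (r) (w) (p)))) : C
  (g (f (g (f (p)) (s (r) (w) (p)))) (s (s (s (r) (w) (p)) (f (p)) (g (w) (r))) (w) (g (f (p)) (s (r) (w) (p))))) : B
(f (g (f (g (f (p)) (s (r) (w) (p)))) (s (s (s (r) (w) (p)) (f (p)) (g (w) (r))) (w) (g (f (p)) (s (r) (w) (p)))))) : A


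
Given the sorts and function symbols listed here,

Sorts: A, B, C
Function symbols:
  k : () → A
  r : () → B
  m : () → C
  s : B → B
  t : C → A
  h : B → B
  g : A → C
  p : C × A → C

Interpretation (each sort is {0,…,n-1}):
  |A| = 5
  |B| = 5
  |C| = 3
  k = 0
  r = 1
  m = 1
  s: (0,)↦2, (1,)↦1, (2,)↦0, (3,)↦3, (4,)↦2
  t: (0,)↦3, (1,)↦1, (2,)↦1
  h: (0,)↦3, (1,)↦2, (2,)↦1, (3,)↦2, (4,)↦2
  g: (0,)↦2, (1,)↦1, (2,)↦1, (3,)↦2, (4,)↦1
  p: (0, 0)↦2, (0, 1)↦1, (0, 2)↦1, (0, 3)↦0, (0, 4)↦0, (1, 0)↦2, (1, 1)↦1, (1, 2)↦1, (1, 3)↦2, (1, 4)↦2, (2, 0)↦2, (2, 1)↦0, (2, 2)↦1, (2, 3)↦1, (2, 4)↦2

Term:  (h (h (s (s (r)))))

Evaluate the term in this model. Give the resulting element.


value = 1

  r = 1
  (s (r)) = s(1,) = 1
  (s (s (r))) = s(1,) = 1
  (h (s (s (r)))) = h(1,) = 2
  (h (h (s (s (r))))) = h(2,) = 1


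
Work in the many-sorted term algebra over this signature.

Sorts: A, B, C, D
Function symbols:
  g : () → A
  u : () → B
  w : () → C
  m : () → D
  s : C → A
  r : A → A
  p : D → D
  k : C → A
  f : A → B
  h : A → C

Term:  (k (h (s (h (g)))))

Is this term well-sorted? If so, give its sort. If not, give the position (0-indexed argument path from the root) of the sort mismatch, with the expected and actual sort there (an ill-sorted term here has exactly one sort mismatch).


well-sorted; sort = A

        (g) : A
      (h (g)) : C
    (s (h (g))) : A
  (h (s (h (g)))) : C
(k (h (s (h (g))))) : A


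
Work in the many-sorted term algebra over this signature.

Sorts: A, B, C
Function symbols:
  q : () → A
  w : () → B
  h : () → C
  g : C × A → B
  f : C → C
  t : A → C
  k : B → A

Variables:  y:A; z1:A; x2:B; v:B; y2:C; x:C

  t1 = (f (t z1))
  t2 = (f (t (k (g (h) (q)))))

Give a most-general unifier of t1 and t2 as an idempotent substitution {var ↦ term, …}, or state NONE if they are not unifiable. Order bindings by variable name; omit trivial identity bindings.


{z1 ↦ (k (g (h) (q)))}


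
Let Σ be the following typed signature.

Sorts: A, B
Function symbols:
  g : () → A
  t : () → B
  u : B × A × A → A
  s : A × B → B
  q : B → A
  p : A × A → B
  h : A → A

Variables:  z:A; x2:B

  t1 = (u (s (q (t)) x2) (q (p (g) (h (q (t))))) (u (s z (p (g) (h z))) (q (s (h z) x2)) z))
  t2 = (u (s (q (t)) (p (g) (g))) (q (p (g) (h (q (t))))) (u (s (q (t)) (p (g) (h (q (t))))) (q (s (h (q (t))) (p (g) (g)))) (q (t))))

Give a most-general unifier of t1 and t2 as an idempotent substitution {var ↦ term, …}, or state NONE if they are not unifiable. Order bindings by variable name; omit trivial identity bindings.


{x2 ↦ (p (g) (g)), z ↦ (q (t))}


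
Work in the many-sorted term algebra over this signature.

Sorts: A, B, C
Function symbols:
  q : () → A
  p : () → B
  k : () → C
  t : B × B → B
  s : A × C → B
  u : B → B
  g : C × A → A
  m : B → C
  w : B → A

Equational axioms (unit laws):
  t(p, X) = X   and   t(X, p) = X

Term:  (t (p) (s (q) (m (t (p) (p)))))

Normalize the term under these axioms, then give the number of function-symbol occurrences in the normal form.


1. (t (p) (s (q) (m (t (p) (p)))))  →  (s (q) (m (t (p) (p))))
2. (s (q) (m (t (p) (p))))  →  (s (q) (m (p)))
normal form: (s (q) (m (p)))

size = 4


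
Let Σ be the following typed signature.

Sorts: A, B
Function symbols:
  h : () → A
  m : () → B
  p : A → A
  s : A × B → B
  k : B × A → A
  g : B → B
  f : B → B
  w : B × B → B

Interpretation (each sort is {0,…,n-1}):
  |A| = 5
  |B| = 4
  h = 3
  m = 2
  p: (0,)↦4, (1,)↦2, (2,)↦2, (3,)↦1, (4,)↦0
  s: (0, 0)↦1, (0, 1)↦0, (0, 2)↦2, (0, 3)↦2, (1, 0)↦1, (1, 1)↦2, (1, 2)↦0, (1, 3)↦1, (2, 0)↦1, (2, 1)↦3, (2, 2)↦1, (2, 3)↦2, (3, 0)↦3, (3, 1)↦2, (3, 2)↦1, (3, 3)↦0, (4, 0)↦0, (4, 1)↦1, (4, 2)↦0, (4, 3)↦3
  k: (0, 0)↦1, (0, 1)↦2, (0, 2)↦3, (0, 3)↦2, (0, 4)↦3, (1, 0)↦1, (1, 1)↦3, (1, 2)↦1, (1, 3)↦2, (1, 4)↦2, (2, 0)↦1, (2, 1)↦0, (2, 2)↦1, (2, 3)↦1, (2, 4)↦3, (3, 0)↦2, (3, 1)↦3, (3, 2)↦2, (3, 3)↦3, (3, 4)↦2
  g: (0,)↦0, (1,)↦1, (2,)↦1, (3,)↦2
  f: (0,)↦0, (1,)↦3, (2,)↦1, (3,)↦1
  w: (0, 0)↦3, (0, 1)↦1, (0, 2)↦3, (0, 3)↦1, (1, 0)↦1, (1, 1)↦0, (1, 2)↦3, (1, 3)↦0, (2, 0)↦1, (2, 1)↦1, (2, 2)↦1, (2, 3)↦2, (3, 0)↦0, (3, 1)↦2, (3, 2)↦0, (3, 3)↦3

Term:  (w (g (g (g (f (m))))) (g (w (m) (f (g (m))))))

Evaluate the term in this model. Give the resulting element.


  m = 2
  (f (m)) = f(2,) = 1
  (g (f (m))) = g(1,) = 1
  (g (g (f (m)))) = g(1,) = 1
  (g (g (g (f (m))))) = g(1,) = 1
  m = 2
  m = 2
  (g (m)) = g(2,) = 1
  (f (g (m))) = f(1,) = 3
  (w (m) (f (g (m)))) = w(2, 3) = 2
  (g (w (m) (f (g (m))))) = g(2,) = 1
  (w (g (g (g (f (m))))) (g (w (m) (f (g (m)))))) = w(1, 1) = 0

value = 0


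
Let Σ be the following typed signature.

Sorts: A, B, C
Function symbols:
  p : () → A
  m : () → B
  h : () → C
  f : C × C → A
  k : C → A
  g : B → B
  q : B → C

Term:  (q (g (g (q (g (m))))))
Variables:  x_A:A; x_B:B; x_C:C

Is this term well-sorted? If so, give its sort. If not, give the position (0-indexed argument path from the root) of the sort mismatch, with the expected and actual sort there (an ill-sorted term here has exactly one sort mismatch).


ill-sorted at position [0, 0, 0]: expected B, got C

          (m) : B
        (g (m)) : B
      (q (g (m))) : C
    (g (q (g (m)))) : ✗ arg 0 at [0, 0, 0] has sort C, expected B


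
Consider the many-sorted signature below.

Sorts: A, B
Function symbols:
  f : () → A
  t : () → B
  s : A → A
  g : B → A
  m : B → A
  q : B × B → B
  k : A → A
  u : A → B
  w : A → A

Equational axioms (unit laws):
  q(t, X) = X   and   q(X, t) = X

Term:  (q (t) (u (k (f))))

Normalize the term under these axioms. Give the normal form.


1. (q (t) (u (k (f))))  →  (u (k (f)))

normal form = (u (k (f)))


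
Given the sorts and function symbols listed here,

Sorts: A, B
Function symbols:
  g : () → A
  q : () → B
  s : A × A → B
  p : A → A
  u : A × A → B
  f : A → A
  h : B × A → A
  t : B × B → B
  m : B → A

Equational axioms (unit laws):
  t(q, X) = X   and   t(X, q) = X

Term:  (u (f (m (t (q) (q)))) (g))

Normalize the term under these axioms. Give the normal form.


normal form = (u (f (m (q))) (g))

1. (u (f (m (t (q) (q)))) (g))  →  (u (f (m (q))) (g))


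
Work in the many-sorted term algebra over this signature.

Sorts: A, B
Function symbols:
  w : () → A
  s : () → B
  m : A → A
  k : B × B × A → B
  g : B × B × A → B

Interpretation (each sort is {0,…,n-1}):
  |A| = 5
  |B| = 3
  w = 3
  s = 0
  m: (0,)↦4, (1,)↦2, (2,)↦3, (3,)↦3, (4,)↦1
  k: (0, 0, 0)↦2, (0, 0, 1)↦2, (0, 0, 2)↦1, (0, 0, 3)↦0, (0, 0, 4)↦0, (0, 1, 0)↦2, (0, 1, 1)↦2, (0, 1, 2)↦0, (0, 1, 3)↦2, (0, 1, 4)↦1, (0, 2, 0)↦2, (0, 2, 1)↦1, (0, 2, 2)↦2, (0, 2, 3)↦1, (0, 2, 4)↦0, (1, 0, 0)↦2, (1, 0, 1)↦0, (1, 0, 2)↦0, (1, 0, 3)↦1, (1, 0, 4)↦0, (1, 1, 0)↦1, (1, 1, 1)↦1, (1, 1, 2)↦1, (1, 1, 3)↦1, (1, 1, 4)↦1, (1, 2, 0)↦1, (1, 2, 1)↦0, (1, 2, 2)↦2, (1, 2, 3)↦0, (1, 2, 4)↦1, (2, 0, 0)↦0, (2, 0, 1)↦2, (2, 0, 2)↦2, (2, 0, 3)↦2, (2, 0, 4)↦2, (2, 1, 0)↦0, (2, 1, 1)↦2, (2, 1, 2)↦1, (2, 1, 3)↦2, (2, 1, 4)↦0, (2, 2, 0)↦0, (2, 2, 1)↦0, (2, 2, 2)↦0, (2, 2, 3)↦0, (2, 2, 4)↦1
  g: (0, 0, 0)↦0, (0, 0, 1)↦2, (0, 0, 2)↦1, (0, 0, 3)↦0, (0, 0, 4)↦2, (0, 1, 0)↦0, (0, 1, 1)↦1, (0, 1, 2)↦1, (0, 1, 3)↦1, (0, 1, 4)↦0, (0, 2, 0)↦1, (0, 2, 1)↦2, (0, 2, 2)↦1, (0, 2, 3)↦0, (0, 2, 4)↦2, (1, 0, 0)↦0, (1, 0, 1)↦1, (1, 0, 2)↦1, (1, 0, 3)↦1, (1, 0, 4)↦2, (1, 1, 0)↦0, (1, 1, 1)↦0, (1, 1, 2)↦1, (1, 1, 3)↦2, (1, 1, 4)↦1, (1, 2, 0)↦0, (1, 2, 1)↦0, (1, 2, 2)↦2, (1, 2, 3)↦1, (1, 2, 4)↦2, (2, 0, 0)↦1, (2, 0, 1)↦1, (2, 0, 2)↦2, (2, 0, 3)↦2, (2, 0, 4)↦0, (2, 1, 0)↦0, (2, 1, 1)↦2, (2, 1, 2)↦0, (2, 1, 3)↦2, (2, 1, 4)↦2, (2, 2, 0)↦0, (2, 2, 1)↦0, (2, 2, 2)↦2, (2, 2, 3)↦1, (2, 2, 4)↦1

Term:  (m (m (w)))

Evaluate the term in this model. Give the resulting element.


value = 3

  w = 3
  (m (w)) = m(3,) = 3
  (m (m (w))) = m(3,) = 3


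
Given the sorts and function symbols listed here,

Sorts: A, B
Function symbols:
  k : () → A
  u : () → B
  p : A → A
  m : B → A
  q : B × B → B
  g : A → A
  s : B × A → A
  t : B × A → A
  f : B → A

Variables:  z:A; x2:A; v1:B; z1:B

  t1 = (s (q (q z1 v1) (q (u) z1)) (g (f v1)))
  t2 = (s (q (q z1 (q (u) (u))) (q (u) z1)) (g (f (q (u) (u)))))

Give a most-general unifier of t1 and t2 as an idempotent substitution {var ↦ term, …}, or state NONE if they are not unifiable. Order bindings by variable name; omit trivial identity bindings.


{v1 ↦ (q (u) (u))}


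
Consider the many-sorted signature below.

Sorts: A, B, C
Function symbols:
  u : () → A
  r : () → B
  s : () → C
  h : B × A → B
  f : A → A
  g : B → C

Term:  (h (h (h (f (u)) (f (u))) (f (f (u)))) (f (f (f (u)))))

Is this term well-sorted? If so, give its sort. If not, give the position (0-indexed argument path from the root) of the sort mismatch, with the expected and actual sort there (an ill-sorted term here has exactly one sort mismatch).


ill-sorted at position [0, 0, 0]: expected B, got A

        (u) : A
      (f (u)) : A
        (u) : A
      (f (u)) : A
    (h (f (u)) (f (u))) : ✗ arg 0 at [0, 0, 0] has sort A, expected B
        (u) : A
      (f (u)) : A
    (f (f (u))) : A
        (u) : A
      (f (u)) : A
    (f (f (u))) : A
  (f (f (f (u)))) : A


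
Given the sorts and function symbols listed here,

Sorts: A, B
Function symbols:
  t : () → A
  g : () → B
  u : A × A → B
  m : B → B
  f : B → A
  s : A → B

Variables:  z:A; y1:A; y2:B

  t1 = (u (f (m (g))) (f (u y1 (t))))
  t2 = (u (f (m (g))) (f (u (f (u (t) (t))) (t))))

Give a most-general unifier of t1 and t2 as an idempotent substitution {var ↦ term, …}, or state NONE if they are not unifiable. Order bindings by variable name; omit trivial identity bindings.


{y1 ↦ (f (u (t) (t)))}


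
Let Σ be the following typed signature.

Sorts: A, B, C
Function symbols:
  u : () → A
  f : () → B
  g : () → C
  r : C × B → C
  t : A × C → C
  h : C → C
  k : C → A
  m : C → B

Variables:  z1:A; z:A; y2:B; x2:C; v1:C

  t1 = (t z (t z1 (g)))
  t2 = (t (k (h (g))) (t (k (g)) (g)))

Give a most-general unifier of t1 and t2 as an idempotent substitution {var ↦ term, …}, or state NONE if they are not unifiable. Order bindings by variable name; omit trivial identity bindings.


{z ↦ (k (h (g))), z1 ↦ (k (g))}


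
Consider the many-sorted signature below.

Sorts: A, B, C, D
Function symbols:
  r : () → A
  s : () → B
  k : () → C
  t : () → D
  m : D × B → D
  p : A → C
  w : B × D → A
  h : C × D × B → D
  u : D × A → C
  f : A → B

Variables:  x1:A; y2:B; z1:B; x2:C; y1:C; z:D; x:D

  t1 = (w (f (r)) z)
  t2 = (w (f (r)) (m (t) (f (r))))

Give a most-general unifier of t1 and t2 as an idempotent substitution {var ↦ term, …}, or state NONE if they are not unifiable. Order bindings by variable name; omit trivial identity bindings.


{z ↦ (m (t) (f (r)))}


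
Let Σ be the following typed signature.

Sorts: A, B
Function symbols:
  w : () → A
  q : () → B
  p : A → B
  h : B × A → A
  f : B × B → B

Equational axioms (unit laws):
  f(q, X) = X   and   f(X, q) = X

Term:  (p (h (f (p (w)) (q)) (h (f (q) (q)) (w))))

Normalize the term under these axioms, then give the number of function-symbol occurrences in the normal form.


size = 7

1. (p (h (f (p (w)) (q)) (h (f (q) (q)) (w))))  →  (p (h (p (w)) (h (f (q) (q)) (w))))
2. (p (h (p (w)) (h (f (q) (q)) (w))))  →  (p (h (p (w)) (h (q) (w))))
normal form: (p (h (p (w)) (h (q) (w))))


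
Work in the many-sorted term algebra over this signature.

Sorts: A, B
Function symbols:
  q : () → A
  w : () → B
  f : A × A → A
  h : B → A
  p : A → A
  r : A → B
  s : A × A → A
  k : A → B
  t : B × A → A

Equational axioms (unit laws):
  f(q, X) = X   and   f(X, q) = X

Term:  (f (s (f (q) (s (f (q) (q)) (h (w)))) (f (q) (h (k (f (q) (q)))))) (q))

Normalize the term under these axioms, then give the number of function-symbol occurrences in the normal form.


size = 8

1. (f (s (f (q) (s (f (q) (q)) (h (w)))) (f (q) (h (k (f (q) (q)))))) (q))  →  (s (f (q) (s (f (q) (q)) (h (w)))) (f (q) (h (k (f (q) (q))))))
2. (s (f (q) (s (f (q) (q)) (h (w)))) (f (q) (h (k (f (q) (q))))))  →  (s (s (f (q) (q)) (h (w))) (f (q) (h (k (f (q) (q))))))
3. (s (s (f (q) (q)) (h (w))) (f (q) (h (k (f (q) (q))))))  →  (s (s (q) (h (w))) (f (q) (h (k (f (q) (q))))))
4. (s (s (q) (h (w))) (f (q) (h (k (f (q) (q))))))  →  (s (s (q) (h (w))) (h (k (f (q) (q)))))
5. (s (s (q) (h (w))) (h (k (f (q) (q)))))  →  (s (s (q) (h (w))) (h (k (q))))
normal form: (s (s (q) (h (w))) (h (k (q))))


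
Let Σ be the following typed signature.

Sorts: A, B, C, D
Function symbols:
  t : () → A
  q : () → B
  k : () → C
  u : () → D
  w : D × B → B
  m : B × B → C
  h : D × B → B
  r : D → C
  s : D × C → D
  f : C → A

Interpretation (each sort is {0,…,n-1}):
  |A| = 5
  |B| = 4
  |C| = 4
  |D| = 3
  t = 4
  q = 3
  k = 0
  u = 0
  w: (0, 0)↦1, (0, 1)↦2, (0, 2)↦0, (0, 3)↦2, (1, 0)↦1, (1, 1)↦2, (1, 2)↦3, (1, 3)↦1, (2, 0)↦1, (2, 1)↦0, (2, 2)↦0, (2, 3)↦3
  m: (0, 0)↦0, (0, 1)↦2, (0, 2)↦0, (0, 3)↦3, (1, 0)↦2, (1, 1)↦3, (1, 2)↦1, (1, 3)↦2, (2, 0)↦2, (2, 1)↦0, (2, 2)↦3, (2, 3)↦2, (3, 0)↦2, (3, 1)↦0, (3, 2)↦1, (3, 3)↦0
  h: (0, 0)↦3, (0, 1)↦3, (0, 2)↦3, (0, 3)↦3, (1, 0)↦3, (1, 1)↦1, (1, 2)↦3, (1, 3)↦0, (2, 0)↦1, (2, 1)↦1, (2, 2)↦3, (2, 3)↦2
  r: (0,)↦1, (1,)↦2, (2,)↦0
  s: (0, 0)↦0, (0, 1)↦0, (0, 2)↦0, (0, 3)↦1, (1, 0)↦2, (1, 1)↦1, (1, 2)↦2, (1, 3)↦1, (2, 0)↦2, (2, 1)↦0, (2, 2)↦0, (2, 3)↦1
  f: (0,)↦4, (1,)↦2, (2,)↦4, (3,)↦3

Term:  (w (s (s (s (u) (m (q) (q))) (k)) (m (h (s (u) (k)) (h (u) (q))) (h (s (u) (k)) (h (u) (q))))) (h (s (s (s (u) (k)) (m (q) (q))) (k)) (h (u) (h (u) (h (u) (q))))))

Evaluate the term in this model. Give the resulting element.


  u = 0
  q = 3
  q = 3
  (m (q) (q)) = m(3, 3) = 0
  (s (u) (m (q) (q))) = s(0, 0) = 0
  k = 0
  (s (s (u) (m (q) (q))) (k)) = s(0, 0) = 0
  u = 0
  k = 0
  (s (u) (k)) = s(0, 0) = 0
  u = 0
  q = 3
  (h (u) (q)) = h(0, 3) = 3
  (h (s (u) (k)) (h (u) (q))) = h(0, 3) = 3
  u = 0
  k = 0
  (s (u) (k)) = s(0, 0) = 0
  u = 0
  q = 3
  (h (u) (q)) = h(0, 3) = 3
  (h (s (u) (k)) (h (u) (q))) = h(0, 3) = 3
  (m (h (s (u) (k)) (h (u) (q))) (h (s (u) (k)) (h (u) (q)))) = m(3, 3) = 0
  (s (s (s (u) (m (q) (q))) (k)) (m (h (s (u) (k)) (h (u) (q))) (h (s (u) (k)) (h (u) (q))))) = s(0, 0) = 0
  u = 0
  k = 0
  (s (u) (k)) = s(0, 0) = 0
  q = 3
  q = 3
  (m (q) (q)) = m(3, 3) = 0
  (s (s (u) (k)) (m (q) (q))) = s(0, 0) = 0
  k = 0
  (s (s (s (u) (k)) (m (q) (q))) (k)) = s(0, 0) = 0
  u = 0
  u = 0
  u = 0
  q = 3
  (h (u) (q)) = h(0, 3) = 3
  (h (u) (h (u) (q))) = h(0, 3) = 3
  (h (u) (h (u) (h (u) (q)))) = h(0, 3) = 3
  (h (s (s (s (u) (k)) (m (q) (q))) (k)) (h (u) (h (u) (h (u) (q))))) = h(0, 3) = 3
  (w (s (s (s (u) (m (q) (q))) (k)) (m (h (s (u) (k)) (h (u) (q))) (h (s (u) (k)) (h (u) (q))))) (h (s (s (s (u) (k)) (m (q) (q))) (k)) (h (u) (h (u) (h (u) (q)))))) = w(0, 3) = 2

value = 2


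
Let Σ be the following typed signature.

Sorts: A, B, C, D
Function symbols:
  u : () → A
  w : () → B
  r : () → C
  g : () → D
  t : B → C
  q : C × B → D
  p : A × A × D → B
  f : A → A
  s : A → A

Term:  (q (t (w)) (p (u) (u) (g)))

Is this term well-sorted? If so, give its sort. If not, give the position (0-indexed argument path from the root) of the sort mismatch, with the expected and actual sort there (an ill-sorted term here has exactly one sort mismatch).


well-sorted; sort = D

    (w) : B
  (t (w)) : C
    (u) : A
    (u) : A
    (g) : D
  (p (u) (u) (g)) : B
(q (t (w)) (p (u) (u) (g))) : D
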